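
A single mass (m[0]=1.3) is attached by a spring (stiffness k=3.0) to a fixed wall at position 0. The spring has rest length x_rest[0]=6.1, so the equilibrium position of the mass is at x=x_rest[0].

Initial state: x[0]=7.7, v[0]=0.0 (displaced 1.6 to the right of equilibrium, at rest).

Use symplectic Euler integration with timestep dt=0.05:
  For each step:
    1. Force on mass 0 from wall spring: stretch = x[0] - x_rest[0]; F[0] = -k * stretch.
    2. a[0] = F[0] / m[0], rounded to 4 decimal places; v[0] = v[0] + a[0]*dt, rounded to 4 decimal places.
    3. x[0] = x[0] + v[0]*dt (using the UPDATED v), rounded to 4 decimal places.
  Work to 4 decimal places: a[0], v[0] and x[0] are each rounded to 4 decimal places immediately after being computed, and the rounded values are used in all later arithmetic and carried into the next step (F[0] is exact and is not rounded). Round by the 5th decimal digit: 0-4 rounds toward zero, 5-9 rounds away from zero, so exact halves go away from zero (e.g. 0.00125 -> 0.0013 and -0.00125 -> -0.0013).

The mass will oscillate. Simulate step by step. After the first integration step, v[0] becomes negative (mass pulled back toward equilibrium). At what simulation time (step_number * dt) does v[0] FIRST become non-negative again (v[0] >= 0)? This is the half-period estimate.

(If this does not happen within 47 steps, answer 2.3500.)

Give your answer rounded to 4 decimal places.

Answer: 2.1000

Derivation:
Step 0: x=[7.7000] v=[0.0000]
Step 1: x=[7.6908] v=[-0.1846]
Step 2: x=[7.6724] v=[-0.3682]
Step 3: x=[7.6449] v=[-0.5496]
Step 4: x=[7.6085] v=[-0.7279]
Step 5: x=[7.5634] v=[-0.9020]
Step 6: x=[7.5099] v=[-1.0709]
Step 7: x=[7.4482] v=[-1.2336]
Step 8: x=[7.3787] v=[-1.3892]
Step 9: x=[7.3019] v=[-1.5367]
Step 10: x=[7.2181] v=[-1.6754]
Step 11: x=[7.1279] v=[-1.8044]
Step 12: x=[7.0318] v=[-1.9230]
Step 13: x=[6.9303] v=[-2.0305]
Step 14: x=[6.8240] v=[-2.1263]
Step 15: x=[6.7135] v=[-2.2098]
Step 16: x=[6.5995] v=[-2.2806]
Step 17: x=[6.4826] v=[-2.3382]
Step 18: x=[6.3635] v=[-2.3823]
Step 19: x=[6.2429] v=[-2.4127]
Step 20: x=[6.1214] v=[-2.4292]
Step 21: x=[5.9998] v=[-2.4317]
Step 22: x=[5.8788] v=[-2.4201]
Step 23: x=[5.7591] v=[-2.3946]
Step 24: x=[5.6413] v=[-2.3553]
Step 25: x=[5.5262] v=[-2.3024]
Step 26: x=[5.4144] v=[-2.2362]
Step 27: x=[5.3065] v=[-2.1571]
Step 28: x=[5.2032] v=[-2.0655]
Step 29: x=[5.1051] v=[-1.9620]
Step 30: x=[5.0127] v=[-1.8472]
Step 31: x=[4.9266] v=[-1.7217]
Step 32: x=[4.8473] v=[-1.5863]
Step 33: x=[4.7752] v=[-1.4418]
Step 34: x=[4.7108] v=[-1.2889]
Step 35: x=[4.6544] v=[-1.1286]
Step 36: x=[4.6063] v=[-0.9618]
Step 37: x=[4.5668] v=[-0.7895]
Step 38: x=[4.5362] v=[-0.6126]
Step 39: x=[4.5146] v=[-0.4322]
Step 40: x=[4.5021] v=[-0.2493]
Step 41: x=[4.4989] v=[-0.0649]
Step 42: x=[4.5049] v=[0.1198]
First v>=0 after going negative at step 42, time=2.1000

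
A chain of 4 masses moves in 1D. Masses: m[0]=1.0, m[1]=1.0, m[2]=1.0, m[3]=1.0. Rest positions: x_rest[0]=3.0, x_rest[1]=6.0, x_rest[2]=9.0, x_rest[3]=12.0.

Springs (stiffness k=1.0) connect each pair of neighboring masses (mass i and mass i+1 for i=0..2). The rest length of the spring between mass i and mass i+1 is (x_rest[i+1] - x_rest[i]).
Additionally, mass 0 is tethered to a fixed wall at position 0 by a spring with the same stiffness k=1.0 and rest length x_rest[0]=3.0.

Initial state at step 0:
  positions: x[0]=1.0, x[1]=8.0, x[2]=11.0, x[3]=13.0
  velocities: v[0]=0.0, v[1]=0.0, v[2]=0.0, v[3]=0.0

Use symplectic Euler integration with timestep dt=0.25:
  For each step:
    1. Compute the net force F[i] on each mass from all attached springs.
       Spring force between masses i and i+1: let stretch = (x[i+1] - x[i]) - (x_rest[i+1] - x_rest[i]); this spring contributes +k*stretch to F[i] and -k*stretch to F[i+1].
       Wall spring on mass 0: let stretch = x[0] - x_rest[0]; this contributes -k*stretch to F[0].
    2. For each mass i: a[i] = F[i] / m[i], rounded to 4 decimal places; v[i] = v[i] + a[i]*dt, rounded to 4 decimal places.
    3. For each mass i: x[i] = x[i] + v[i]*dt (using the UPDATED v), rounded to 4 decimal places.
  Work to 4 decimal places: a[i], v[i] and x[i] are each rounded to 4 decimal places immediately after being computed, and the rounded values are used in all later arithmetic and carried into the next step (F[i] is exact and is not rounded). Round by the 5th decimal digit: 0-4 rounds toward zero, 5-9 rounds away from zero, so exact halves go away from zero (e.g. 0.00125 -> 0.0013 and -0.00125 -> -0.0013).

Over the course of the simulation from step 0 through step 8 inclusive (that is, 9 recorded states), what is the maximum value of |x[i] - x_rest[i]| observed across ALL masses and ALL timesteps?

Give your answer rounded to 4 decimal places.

Step 0: x=[1.0000 8.0000 11.0000 13.0000] v=[0.0000 0.0000 0.0000 0.0000]
Step 1: x=[1.3750 7.7500 10.9375 13.0625] v=[1.5000 -1.0000 -0.2500 0.2500]
Step 2: x=[2.0625 7.3008 10.8086 13.1797] v=[2.7500 -1.7969 -0.5156 0.4688]
Step 3: x=[2.9485 6.7434 10.6087 13.3362] v=[3.5440 -2.2295 -0.7998 0.6260]
Step 4: x=[3.8874 6.1904 10.3376 13.5097] v=[3.7556 -2.2119 -1.0843 0.6941]
Step 5: x=[4.7273 5.7527 10.0056 13.6725] v=[3.3595 -1.7509 -1.3281 0.6511]
Step 6: x=[5.3358 5.5167 9.6370 13.7936] v=[2.4340 -0.9440 -1.4746 0.4844]
Step 7: x=[5.6221 5.5269 9.2706 13.8424] v=[1.1453 0.0409 -1.4655 0.1953]
Step 8: x=[5.5511 5.7771 8.9560 13.7930] v=[-0.2840 1.0006 -1.2585 -0.1977]
Max displacement = 2.6221

Answer: 2.6221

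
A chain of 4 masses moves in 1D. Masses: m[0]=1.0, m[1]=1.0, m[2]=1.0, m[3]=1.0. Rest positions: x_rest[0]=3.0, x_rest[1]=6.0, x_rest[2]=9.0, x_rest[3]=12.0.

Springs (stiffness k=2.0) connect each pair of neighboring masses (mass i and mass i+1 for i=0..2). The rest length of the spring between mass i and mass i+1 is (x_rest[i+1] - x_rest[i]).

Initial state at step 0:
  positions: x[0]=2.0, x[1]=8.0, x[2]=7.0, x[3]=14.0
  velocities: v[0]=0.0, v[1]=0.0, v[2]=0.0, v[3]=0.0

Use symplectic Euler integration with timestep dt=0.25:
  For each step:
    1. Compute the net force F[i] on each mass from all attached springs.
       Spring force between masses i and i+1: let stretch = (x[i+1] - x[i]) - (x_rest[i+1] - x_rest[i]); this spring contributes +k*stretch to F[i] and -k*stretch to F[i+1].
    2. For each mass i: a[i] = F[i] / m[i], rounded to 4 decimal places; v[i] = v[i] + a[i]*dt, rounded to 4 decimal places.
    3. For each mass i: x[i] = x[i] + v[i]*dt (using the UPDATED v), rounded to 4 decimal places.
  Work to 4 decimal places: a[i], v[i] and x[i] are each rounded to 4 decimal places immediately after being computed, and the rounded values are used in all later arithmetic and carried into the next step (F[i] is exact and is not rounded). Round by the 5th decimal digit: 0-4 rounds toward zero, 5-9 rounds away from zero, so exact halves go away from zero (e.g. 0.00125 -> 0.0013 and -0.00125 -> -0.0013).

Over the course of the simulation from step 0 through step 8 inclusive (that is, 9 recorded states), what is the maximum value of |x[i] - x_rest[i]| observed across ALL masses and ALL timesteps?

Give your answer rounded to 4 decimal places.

Answer: 2.8409

Derivation:
Step 0: x=[2.0000 8.0000 7.0000 14.0000] v=[0.0000 0.0000 0.0000 0.0000]
Step 1: x=[2.3750 7.1250 8.0000 13.5000] v=[1.5000 -3.5000 4.0000 -2.0000]
Step 2: x=[2.9688 5.7656 9.5781 12.6875] v=[2.3750 -5.4375 6.3125 -3.2500]
Step 3: x=[3.5372 4.5332 11.0684 11.8613] v=[2.2734 -4.9297 5.9610 -3.3047]
Step 4: x=[3.8551 3.9932 11.8409 11.3110] v=[1.2714 -2.1601 3.0899 -2.2012]
Step 5: x=[3.8152 4.4169 11.5662 11.2019] v=[-0.1596 1.6947 -1.0989 -0.4363]
Step 6: x=[3.4755 5.6590 10.3523 11.5134] v=[-1.3588 4.9685 -4.8557 1.2459]
Step 7: x=[3.0337 7.2149 8.6969 12.0548] v=[-1.7671 6.2234 -6.6218 2.1654]
Step 8: x=[2.7396 8.4334 7.2759 12.5514] v=[-1.1765 4.8738 -5.6839 1.9865]
Max displacement = 2.8409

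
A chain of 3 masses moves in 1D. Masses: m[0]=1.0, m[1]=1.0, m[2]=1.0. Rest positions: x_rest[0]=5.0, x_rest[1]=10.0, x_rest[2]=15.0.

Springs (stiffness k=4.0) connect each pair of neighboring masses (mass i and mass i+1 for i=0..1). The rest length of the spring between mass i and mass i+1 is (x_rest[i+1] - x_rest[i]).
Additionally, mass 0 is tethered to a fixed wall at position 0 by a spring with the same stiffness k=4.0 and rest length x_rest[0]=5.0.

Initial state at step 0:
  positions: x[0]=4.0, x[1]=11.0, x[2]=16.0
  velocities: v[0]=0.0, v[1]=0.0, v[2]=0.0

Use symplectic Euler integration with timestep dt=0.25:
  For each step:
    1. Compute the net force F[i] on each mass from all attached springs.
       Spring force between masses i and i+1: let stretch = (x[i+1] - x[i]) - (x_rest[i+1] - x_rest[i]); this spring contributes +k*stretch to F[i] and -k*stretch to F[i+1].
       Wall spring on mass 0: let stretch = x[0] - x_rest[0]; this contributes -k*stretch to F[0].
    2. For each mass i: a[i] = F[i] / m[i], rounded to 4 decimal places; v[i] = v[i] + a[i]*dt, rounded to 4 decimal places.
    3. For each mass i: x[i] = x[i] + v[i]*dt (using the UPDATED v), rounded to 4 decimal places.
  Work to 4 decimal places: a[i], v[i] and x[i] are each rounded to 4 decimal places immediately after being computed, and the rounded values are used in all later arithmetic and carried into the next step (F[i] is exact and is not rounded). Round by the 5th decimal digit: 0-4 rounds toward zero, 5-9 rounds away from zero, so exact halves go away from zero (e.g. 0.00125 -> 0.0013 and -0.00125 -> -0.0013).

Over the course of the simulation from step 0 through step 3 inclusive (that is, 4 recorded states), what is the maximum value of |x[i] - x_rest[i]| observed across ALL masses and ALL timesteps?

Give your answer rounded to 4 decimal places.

Step 0: x=[4.0000 11.0000 16.0000] v=[0.0000 0.0000 0.0000]
Step 1: x=[4.7500 10.5000 16.0000] v=[3.0000 -2.0000 0.0000]
Step 2: x=[5.7500 9.9375 15.8750] v=[4.0000 -2.2500 -0.5000]
Step 3: x=[6.3594 9.8125 15.5156] v=[2.4375 -0.5000 -1.4375]
Max displacement = 1.3594

Answer: 1.3594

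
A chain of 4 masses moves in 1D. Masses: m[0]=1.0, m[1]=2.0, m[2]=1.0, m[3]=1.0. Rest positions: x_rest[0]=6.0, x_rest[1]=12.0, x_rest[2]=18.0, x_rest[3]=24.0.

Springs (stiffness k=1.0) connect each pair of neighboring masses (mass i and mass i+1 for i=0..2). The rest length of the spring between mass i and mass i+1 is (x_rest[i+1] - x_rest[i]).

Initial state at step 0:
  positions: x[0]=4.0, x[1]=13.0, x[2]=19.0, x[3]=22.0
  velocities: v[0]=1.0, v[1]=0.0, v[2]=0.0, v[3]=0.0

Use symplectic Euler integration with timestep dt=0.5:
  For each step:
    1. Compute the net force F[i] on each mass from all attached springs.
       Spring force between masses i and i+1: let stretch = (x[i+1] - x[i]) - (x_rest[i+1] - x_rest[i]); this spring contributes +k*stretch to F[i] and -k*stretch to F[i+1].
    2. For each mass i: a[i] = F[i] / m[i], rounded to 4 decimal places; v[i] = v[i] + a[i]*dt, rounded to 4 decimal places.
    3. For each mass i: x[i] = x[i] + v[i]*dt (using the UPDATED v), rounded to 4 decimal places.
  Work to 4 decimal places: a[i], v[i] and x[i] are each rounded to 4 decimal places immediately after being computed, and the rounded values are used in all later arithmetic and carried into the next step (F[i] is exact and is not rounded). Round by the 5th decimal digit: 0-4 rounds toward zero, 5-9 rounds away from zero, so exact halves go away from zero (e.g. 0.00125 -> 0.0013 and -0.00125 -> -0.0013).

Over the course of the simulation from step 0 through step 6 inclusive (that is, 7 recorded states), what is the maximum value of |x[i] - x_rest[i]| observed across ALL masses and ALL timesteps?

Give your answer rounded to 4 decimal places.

Answer: 2.9260

Derivation:
Step 0: x=[4.0000 13.0000 19.0000 22.0000] v=[1.0000 0.0000 0.0000 0.0000]
Step 1: x=[5.2500 12.6250 18.2500 22.7500] v=[2.5000 -0.7500 -1.5000 1.5000]
Step 2: x=[6.8438 12.0313 17.2188 23.8750] v=[3.1875 -1.1875 -2.0625 2.2500]
Step 3: x=[8.2345 11.4376 16.5547 24.8360] v=[2.7813 -1.1875 -1.3282 1.9219]
Step 4: x=[8.9260 11.0831 16.6817 25.2267] v=[1.3829 -0.7090 0.2539 0.7813]
Step 5: x=[8.6567 11.1588 17.5453 24.9811] v=[-0.5386 0.1514 1.7271 -0.4912]
Step 6: x=[7.5129 11.7201 18.6712 24.3766] v=[-2.2876 1.1225 2.2518 -1.2091]
Max displacement = 2.9260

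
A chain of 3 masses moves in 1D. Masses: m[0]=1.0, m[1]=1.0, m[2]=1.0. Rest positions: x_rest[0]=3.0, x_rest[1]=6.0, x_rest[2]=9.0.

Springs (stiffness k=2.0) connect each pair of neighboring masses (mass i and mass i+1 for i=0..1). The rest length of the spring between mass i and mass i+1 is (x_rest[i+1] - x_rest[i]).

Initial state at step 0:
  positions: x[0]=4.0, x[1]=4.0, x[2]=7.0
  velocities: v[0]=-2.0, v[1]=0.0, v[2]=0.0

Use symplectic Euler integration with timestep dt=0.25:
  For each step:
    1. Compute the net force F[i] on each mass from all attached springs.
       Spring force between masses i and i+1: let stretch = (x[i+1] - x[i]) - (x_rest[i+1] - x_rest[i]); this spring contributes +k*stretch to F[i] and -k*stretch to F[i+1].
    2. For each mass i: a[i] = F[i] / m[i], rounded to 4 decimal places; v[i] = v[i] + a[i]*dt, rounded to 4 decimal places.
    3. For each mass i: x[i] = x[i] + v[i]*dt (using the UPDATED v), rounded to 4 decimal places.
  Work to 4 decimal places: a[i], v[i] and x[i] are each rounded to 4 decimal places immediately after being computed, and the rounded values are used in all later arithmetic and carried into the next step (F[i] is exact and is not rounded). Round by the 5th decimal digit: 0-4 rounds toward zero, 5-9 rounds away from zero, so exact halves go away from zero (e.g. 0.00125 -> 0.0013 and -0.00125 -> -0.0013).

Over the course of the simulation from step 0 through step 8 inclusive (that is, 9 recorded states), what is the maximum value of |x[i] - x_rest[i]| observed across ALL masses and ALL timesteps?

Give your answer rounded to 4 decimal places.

Step 0: x=[4.0000 4.0000 7.0000] v=[-2.0000 0.0000 0.0000]
Step 1: x=[3.1250 4.3750 7.0000] v=[-3.5000 1.5000 0.0000]
Step 2: x=[2.0313 4.9219 7.0469] v=[-4.3750 2.1875 0.1875]
Step 3: x=[0.9239 5.3731 7.2032] v=[-4.4297 1.8047 0.6250]
Step 4: x=[-0.0024 5.4969 7.5057] v=[-3.7051 0.4952 1.2100]
Step 5: x=[-0.6163 5.1844 7.9321] v=[-2.4555 -1.2501 1.7056]
Step 6: x=[-0.8801 4.4903 8.3901] v=[-1.0552 -2.7766 1.8318]
Step 7: x=[-0.8476 3.6123 8.7356] v=[0.1300 -3.5119 1.3819]
Step 8: x=[-0.6326 2.8173 8.8157] v=[0.8600 -3.1802 0.3203]
Max displacement = 3.8801

Answer: 3.8801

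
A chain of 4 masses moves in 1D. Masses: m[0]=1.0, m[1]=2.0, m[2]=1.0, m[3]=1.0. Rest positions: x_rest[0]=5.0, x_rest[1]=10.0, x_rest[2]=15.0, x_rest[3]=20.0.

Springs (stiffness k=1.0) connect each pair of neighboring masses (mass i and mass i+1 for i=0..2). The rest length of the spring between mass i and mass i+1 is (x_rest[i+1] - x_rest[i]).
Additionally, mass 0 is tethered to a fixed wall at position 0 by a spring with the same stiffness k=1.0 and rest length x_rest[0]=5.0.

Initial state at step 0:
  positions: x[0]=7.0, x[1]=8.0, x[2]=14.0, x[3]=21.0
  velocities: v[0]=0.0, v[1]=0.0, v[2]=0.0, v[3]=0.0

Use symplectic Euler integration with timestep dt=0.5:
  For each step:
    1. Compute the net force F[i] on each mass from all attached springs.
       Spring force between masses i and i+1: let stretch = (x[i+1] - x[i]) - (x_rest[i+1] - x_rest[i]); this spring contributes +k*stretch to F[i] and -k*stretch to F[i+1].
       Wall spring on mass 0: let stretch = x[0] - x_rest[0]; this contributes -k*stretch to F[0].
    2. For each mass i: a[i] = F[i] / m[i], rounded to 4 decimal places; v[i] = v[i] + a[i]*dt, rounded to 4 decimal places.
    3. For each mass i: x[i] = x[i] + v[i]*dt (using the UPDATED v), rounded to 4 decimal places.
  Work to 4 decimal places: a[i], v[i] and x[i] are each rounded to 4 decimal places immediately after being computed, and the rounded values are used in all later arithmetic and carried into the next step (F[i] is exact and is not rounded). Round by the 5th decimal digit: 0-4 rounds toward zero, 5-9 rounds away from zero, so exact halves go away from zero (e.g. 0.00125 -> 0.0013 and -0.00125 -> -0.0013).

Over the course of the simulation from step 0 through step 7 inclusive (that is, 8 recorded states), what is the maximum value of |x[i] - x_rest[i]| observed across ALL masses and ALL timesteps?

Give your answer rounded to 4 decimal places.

Step 0: x=[7.0000 8.0000 14.0000 21.0000] v=[0.0000 0.0000 0.0000 0.0000]
Step 1: x=[5.5000 8.6250 14.2500 20.5000] v=[-3.0000 1.2500 0.5000 -1.0000]
Step 2: x=[3.4063 9.5625 14.6563 19.6875] v=[-4.1875 1.8750 0.8125 -1.6250]
Step 3: x=[2.0000 10.3672 15.0469 18.8672] v=[-2.8126 1.6094 0.7812 -1.6406]
Step 4: x=[2.1855 10.7110 15.2227 18.3418] v=[0.3710 0.6875 0.3515 -1.0508]
Step 5: x=[3.9560 10.5530 15.0503 18.2866] v=[3.5410 -0.3160 -0.3448 -0.1104]
Step 6: x=[6.3868 10.1325 14.5627 18.6724] v=[4.8615 -0.8410 -0.9753 0.7715]
Step 7: x=[8.1573 9.7976 13.9949 19.2808] v=[3.5410 -0.6699 -1.1356 1.2167]
Max displacement = 3.1573

Answer: 3.1573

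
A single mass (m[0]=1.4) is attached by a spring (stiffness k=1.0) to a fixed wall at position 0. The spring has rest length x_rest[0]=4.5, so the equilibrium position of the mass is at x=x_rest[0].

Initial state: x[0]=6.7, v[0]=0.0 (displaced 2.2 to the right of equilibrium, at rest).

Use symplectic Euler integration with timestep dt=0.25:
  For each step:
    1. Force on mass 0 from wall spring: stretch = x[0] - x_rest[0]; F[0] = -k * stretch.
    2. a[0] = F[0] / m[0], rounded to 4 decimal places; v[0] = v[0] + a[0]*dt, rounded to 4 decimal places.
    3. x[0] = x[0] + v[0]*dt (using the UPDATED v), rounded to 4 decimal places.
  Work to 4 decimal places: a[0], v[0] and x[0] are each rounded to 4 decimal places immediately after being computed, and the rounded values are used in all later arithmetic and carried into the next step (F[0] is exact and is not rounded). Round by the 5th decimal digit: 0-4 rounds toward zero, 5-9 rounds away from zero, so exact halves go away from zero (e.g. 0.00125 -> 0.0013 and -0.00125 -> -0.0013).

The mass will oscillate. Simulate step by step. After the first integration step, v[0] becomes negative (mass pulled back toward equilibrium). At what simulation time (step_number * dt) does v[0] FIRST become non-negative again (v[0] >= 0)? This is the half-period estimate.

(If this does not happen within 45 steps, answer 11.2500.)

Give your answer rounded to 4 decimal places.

Step 0: x=[6.7000] v=[0.0000]
Step 1: x=[6.6018] v=[-0.3929]
Step 2: x=[6.4098] v=[-0.7682]
Step 3: x=[6.1325] v=[-1.1092]
Step 4: x=[5.7823] v=[-1.4007]
Step 5: x=[5.3749] v=[-1.6297]
Step 6: x=[4.9284] v=[-1.7859]
Step 7: x=[4.4628] v=[-1.8624]
Step 8: x=[3.9989] v=[-1.8558]
Step 9: x=[3.5573] v=[-1.7663]
Step 10: x=[3.1578] v=[-1.5980]
Step 11: x=[2.8182] v=[-1.3583]
Step 12: x=[2.5537] v=[-1.0580]
Step 13: x=[2.3761] v=[-0.7105]
Step 14: x=[2.2933] v=[-0.3312]
Step 15: x=[2.3090] v=[0.0629]
First v>=0 after going negative at step 15, time=3.7500

Answer: 3.7500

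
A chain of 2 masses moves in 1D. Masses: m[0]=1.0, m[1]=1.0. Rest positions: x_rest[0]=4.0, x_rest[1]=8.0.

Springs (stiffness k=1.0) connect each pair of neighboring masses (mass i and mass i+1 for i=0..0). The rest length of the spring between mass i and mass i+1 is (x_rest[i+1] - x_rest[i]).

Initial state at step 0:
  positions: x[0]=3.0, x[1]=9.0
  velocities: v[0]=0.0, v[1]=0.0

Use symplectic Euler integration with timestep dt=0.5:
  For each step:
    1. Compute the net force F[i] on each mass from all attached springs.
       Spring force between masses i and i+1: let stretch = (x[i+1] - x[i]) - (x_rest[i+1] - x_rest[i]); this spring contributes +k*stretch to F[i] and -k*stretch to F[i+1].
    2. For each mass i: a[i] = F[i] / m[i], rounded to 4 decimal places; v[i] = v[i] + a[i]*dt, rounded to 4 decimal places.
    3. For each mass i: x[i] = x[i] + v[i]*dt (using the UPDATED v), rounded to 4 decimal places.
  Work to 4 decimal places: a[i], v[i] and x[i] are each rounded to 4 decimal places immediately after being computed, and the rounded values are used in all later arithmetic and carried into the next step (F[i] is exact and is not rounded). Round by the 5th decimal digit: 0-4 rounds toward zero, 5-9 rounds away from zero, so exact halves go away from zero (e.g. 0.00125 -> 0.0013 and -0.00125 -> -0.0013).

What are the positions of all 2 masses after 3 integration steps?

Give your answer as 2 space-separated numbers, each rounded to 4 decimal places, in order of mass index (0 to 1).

Step 0: x=[3.0000 9.0000] v=[0.0000 0.0000]
Step 1: x=[3.5000 8.5000] v=[1.0000 -1.0000]
Step 2: x=[4.2500 7.7500] v=[1.5000 -1.5000]
Step 3: x=[4.8750 7.1250] v=[1.2500 -1.2500]

Answer: 4.8750 7.1250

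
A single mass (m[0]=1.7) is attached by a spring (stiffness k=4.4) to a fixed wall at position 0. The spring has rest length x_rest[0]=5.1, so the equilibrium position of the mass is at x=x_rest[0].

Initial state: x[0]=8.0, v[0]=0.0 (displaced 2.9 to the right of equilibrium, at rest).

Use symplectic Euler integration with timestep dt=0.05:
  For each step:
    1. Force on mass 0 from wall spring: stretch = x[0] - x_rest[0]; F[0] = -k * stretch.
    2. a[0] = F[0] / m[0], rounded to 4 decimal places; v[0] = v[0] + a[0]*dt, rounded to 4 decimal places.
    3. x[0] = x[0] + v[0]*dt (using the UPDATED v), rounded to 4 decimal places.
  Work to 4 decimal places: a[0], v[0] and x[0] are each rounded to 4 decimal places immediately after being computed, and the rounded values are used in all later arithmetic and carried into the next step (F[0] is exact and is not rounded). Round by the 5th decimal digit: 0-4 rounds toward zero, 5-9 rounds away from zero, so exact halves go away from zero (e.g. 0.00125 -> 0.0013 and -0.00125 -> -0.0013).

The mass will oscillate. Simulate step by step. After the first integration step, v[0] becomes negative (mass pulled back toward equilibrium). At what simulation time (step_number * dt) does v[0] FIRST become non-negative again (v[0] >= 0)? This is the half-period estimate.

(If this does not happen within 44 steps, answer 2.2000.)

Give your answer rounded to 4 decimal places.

Answer: 2.0000

Derivation:
Step 0: x=[8.0000] v=[0.0000]
Step 1: x=[7.9812] v=[-0.3753]
Step 2: x=[7.9438] v=[-0.7482]
Step 3: x=[7.8880] v=[-1.1162]
Step 4: x=[7.8142] v=[-1.4770]
Step 5: x=[7.7228] v=[-1.8283]
Step 6: x=[7.6144] v=[-2.1677]
Step 7: x=[7.4897] v=[-2.4931]
Step 8: x=[7.3496] v=[-2.8024]
Step 9: x=[7.1949] v=[-3.0935]
Step 10: x=[7.0267] v=[-3.3646]
Step 11: x=[6.8460] v=[-3.6139]
Step 12: x=[6.6540] v=[-3.8399]
Step 13: x=[6.4520] v=[-4.0410]
Step 14: x=[6.2412] v=[-4.2160]
Step 15: x=[6.0230] v=[-4.3637]
Step 16: x=[5.7988] v=[-4.4831]
Step 17: x=[5.5701] v=[-4.5735]
Step 18: x=[5.3384] v=[-4.6343]
Step 19: x=[5.1051] v=[-4.6652]
Step 20: x=[4.8718] v=[-4.6659]
Step 21: x=[4.6400] v=[-4.6364]
Step 22: x=[4.4112] v=[-4.5769]
Step 23: x=[4.1868] v=[-4.4878]
Step 24: x=[3.9683] v=[-4.3696]
Step 25: x=[3.7571] v=[-4.2231]
Step 26: x=[3.5546] v=[-4.0493]
Step 27: x=[3.3621] v=[-3.8493]
Step 28: x=[3.1809] v=[-3.6244]
Step 29: x=[3.0121] v=[-3.3760]
Step 30: x=[2.8568] v=[-3.1058]
Step 31: x=[2.7160] v=[-2.8155]
Step 32: x=[2.5907] v=[-2.5070]
Step 33: x=[2.4816] v=[-2.1823]
Step 34: x=[2.3894] v=[-1.8435]
Step 35: x=[2.3148] v=[-1.4927]
Step 36: x=[2.2582] v=[-1.1323]
Step 37: x=[2.2200] v=[-0.7645]
Step 38: x=[2.2004] v=[-0.3918]
Step 39: x=[2.1996] v=[-0.0166]
Step 40: x=[2.2175] v=[0.3587]
First v>=0 after going negative at step 40, time=2.0000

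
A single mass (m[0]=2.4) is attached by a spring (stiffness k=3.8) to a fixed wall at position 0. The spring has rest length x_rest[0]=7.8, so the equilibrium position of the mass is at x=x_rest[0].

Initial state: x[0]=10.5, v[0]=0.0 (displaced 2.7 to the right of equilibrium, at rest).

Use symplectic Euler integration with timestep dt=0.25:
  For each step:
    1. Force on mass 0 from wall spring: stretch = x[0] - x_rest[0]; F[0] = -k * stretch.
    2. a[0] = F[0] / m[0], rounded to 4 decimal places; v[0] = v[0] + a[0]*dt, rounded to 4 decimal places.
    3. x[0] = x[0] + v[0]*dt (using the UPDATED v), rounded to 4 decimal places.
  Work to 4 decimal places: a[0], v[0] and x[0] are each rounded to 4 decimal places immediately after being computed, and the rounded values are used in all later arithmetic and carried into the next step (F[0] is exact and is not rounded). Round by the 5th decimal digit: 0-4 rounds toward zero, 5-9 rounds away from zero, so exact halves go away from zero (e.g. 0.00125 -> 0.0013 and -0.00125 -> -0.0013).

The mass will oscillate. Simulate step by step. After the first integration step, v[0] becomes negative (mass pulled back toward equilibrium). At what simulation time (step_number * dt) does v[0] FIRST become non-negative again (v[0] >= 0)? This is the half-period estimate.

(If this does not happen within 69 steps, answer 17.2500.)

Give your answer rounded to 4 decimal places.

Answer: 2.5000

Derivation:
Step 0: x=[10.5000] v=[0.0000]
Step 1: x=[10.2328] v=[-1.0688]
Step 2: x=[9.7249] v=[-2.0318]
Step 3: x=[9.0265] v=[-2.7938]
Step 4: x=[8.2067] v=[-3.2793]
Step 5: x=[7.3466] v=[-3.4403]
Step 6: x=[6.5314] v=[-3.2608]
Step 7: x=[5.8417] v=[-2.7587]
Step 8: x=[5.3458] v=[-1.9836]
Step 9: x=[5.0928] v=[-1.0122]
Step 10: x=[5.1077] v=[0.0594]
First v>=0 after going negative at step 10, time=2.5000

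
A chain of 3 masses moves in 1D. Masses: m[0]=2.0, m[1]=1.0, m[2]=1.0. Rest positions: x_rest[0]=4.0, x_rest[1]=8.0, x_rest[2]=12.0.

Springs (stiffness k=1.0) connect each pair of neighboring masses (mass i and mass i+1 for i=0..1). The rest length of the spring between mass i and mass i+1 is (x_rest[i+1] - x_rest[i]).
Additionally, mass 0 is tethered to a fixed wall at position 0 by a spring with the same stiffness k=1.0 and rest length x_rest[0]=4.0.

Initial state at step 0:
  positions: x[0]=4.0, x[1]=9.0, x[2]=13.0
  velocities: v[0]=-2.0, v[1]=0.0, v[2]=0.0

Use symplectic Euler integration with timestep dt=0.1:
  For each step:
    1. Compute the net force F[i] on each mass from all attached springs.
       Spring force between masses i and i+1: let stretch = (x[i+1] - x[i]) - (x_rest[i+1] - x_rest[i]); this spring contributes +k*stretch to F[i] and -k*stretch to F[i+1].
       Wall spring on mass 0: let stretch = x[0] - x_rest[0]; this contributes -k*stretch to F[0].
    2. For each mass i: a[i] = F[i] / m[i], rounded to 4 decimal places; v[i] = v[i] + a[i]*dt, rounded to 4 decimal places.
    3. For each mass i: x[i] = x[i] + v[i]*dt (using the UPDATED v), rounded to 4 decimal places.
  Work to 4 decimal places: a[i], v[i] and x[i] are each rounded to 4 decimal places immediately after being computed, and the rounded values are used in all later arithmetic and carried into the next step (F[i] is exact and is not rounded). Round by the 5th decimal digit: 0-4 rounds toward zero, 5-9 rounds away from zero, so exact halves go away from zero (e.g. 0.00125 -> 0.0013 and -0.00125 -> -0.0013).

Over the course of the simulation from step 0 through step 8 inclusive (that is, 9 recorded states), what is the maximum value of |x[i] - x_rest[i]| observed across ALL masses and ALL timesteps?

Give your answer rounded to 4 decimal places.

Answer: 1.2793

Derivation:
Step 0: x=[4.0000 9.0000 13.0000] v=[-2.0000 0.0000 0.0000]
Step 1: x=[3.8050 8.9900 13.0000] v=[-1.9500 -0.1000 0.0000]
Step 2: x=[3.6169 8.9683 12.9999] v=[-1.8810 -0.2175 -0.0010]
Step 3: x=[3.4375 8.9334 12.9995] v=[-1.7943 -0.3495 -0.0042]
Step 4: x=[3.2684 8.8842 12.9984] v=[-1.6914 -0.4925 -0.0108]
Step 5: x=[3.1110 8.8199 12.9962] v=[-1.5740 -0.6427 -0.0222]
Step 6: x=[2.9666 8.7403 12.9922] v=[-1.4441 -0.7960 -0.0398]
Step 7: x=[2.8362 8.6455 12.9857] v=[-1.3037 -0.9482 -0.0650]
Step 8: x=[2.7207 8.5360 12.9758] v=[-1.1550 -1.0951 -0.0990]
Max displacement = 1.2793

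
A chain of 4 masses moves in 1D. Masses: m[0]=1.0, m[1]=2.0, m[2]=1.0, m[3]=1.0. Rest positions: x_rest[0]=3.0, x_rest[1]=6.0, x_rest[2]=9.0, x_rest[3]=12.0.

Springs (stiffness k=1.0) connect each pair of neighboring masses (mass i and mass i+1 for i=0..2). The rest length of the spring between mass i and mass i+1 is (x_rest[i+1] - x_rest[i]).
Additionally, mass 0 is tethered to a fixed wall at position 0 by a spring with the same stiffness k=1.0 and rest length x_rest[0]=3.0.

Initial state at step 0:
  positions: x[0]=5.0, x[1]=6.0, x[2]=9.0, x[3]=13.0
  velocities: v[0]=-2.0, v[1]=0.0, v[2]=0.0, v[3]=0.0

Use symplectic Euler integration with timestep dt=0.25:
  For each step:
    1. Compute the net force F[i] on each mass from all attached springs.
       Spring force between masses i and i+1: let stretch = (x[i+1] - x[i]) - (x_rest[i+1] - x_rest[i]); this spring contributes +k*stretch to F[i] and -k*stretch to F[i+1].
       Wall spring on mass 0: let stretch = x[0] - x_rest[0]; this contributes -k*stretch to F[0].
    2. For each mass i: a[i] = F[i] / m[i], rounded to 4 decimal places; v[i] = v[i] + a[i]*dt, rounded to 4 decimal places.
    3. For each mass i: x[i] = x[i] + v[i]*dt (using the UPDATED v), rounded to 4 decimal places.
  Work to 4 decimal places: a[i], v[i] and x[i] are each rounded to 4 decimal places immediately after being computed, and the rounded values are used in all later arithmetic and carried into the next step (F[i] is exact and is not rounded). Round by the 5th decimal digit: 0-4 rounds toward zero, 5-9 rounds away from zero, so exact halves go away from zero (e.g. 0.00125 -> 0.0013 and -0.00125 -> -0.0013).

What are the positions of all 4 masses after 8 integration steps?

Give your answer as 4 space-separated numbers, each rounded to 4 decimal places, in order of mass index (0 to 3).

Step 0: x=[5.0000 6.0000 9.0000 13.0000] v=[-2.0000 0.0000 0.0000 0.0000]
Step 1: x=[4.2500 6.0625 9.0625 12.9375] v=[-3.0000 0.2500 0.2500 -0.2500]
Step 2: x=[3.3477 6.1621 9.1797 12.8203] v=[-3.6094 0.3985 0.4688 -0.4688]
Step 3: x=[2.4120 6.2681 9.3359 12.6631] v=[-3.7427 0.4239 0.6246 -0.6290]
Step 4: x=[1.5666 6.3495 9.5083 12.4854] v=[-3.3817 0.3254 0.6895 -0.7108]
Step 5: x=[0.9222 6.3801 9.6693 12.3091] v=[-2.5776 0.1224 0.6441 -0.7051]
Step 6: x=[0.5613 6.3429 9.7898 12.1553] v=[-1.4437 -0.1487 0.4818 -0.6151]
Step 7: x=[0.5267 6.2328 9.8427 12.0412] v=[-0.1386 -0.4406 0.2115 -0.4565]
Step 8: x=[0.8158 6.0572 9.8074 11.9772] v=[1.1563 -0.7026 -0.1414 -0.2561]

Answer: 0.8158 6.0572 9.8074 11.9772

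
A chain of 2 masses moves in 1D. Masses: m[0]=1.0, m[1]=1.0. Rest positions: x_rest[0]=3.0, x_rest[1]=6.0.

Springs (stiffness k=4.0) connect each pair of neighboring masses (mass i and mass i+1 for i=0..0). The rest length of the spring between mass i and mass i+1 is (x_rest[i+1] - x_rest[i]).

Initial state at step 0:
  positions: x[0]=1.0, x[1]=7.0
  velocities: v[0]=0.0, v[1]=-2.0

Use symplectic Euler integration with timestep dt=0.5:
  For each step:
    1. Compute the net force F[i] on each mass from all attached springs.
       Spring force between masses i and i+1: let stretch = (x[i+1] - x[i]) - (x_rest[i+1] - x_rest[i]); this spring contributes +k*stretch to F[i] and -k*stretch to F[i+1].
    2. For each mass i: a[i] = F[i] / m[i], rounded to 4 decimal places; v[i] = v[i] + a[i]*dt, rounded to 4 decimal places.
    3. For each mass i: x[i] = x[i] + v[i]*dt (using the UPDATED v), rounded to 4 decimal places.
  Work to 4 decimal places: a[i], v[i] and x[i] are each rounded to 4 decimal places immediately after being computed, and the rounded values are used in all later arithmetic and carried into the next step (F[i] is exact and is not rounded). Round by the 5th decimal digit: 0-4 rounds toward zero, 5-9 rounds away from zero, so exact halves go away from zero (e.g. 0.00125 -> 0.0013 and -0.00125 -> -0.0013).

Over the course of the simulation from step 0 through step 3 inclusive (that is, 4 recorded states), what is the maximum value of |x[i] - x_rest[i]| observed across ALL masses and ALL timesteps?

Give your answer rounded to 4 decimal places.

Answer: 4.0000

Derivation:
Step 0: x=[1.0000 7.0000] v=[0.0000 -2.0000]
Step 1: x=[4.0000 3.0000] v=[6.0000 -8.0000]
Step 2: x=[3.0000 3.0000] v=[-2.0000 0.0000]
Step 3: x=[-1.0000 6.0000] v=[-8.0000 6.0000]
Max displacement = 4.0000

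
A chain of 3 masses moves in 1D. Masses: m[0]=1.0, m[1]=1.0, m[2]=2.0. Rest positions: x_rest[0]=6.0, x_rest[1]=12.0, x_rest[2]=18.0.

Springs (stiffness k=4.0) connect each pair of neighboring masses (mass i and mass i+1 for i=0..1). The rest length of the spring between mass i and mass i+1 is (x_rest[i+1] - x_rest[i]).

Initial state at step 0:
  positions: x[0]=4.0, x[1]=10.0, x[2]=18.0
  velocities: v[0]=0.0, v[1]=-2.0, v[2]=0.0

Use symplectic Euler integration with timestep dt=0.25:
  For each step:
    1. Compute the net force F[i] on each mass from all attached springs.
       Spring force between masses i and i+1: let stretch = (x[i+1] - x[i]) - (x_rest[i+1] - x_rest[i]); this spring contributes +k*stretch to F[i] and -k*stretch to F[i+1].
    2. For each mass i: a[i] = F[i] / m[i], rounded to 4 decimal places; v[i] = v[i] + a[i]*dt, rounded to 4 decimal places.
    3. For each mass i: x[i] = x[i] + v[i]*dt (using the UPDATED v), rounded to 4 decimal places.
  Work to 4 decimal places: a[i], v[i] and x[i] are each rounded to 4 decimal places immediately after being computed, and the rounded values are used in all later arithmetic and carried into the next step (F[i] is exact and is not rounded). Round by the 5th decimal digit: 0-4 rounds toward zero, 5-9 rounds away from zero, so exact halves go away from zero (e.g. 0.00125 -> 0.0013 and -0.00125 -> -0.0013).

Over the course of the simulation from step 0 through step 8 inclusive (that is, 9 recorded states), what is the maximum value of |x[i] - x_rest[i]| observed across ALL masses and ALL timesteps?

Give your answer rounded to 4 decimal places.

Step 0: x=[4.0000 10.0000 18.0000] v=[0.0000 -2.0000 0.0000]
Step 1: x=[4.0000 10.0000 17.7500] v=[0.0000 0.0000 -1.0000]
Step 2: x=[4.0000 10.4375 17.2813] v=[0.0000 1.7500 -1.8750]
Step 3: x=[4.1094 10.9766 16.7071] v=[0.4375 2.1563 -2.2969]
Step 4: x=[4.4356 11.2315 16.1666] v=[1.3047 1.0196 -2.1622]
Step 5: x=[4.9608 11.0212 15.7592] v=[2.1006 -0.8412 -1.6298]
Step 6: x=[5.5011 10.4803 15.5095] v=[2.1610 -2.1636 -0.9988]
Step 7: x=[5.7862 9.9519 15.3812] v=[1.1402 -2.1136 -0.5134]
Step 8: x=[5.6127 9.7394 15.3242] v=[-0.6941 -0.8500 -0.2281]
Max displacement = 2.6758

Answer: 2.6758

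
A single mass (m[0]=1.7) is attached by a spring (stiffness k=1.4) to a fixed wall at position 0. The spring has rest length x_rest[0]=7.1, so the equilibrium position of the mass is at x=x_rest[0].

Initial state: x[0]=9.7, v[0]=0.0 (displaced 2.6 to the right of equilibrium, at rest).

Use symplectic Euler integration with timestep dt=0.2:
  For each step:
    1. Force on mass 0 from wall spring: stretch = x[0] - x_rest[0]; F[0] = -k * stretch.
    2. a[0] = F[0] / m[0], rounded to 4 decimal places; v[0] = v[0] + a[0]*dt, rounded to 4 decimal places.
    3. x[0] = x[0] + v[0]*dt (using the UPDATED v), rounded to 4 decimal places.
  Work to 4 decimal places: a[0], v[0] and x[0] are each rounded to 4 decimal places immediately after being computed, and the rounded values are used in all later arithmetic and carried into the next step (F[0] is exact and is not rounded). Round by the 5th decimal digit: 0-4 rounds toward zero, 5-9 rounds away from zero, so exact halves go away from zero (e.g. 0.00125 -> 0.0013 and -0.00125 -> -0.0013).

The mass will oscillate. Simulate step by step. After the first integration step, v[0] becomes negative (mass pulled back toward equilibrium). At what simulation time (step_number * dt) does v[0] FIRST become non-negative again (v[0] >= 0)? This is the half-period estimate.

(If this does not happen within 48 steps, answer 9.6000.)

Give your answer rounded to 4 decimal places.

Answer: 3.6000

Derivation:
Step 0: x=[9.7000] v=[0.0000]
Step 1: x=[9.6144] v=[-0.4282]
Step 2: x=[9.4459] v=[-0.8423]
Step 3: x=[9.2002] v=[-1.2287]
Step 4: x=[8.8853] v=[-1.5746]
Step 5: x=[8.5116] v=[-1.8686]
Step 6: x=[8.0914] v=[-2.1011]
Step 7: x=[7.6385] v=[-2.2644]
Step 8: x=[7.1679] v=[-2.3531]
Step 9: x=[6.6950] v=[-2.3643]
Step 10: x=[6.2355] v=[-2.2976]
Step 11: x=[5.8045] v=[-2.1552]
Step 12: x=[5.4161] v=[-1.9418]
Step 13: x=[5.0832] v=[-1.6645]
Step 14: x=[4.8167] v=[-1.3323]
Step 15: x=[4.6255] v=[-0.9562]
Step 16: x=[4.5158] v=[-0.5486]
Step 17: x=[4.4912] v=[-0.1230]
Step 18: x=[4.5525] v=[0.3067]
First v>=0 after going negative at step 18, time=3.6000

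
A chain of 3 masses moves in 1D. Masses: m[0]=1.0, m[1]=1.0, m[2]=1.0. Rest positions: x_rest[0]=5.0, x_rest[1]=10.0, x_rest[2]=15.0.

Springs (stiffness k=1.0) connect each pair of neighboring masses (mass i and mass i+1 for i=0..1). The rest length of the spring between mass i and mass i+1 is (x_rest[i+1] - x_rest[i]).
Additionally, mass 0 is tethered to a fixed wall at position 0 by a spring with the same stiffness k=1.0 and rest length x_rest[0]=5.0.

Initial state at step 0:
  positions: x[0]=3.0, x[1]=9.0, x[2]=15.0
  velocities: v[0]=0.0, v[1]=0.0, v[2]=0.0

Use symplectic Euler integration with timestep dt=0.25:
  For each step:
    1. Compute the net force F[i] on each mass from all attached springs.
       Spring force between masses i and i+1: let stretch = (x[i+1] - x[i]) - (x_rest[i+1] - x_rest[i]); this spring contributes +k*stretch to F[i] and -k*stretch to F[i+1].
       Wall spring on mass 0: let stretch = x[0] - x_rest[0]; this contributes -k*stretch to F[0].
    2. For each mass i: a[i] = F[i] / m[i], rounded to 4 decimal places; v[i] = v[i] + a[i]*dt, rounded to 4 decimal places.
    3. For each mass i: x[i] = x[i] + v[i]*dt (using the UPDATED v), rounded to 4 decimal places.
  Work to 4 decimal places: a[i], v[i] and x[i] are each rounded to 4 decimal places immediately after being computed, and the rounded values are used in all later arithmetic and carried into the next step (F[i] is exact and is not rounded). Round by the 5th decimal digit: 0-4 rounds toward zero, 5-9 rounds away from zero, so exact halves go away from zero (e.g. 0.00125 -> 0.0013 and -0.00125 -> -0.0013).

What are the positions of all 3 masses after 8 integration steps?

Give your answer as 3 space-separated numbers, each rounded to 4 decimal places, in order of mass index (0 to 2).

Step 0: x=[3.0000 9.0000 15.0000] v=[0.0000 0.0000 0.0000]
Step 1: x=[3.1875 9.0000 14.9375] v=[0.7500 0.0000 -0.2500]
Step 2: x=[3.5391 9.0078 14.8164] v=[1.4063 0.0313 -0.4844]
Step 3: x=[4.0113 9.0369 14.6448] v=[1.8887 0.1163 -0.6866]
Step 4: x=[4.5469 9.1024 14.4352] v=[2.1423 0.2619 -0.8386]
Step 5: x=[5.0830 9.2165 14.2048] v=[2.1445 0.4562 -0.9218]
Step 6: x=[5.5598 9.3840 13.9751] v=[1.9071 0.6699 -0.9189]
Step 7: x=[5.9281 9.5994 13.7709] v=[1.4732 0.8616 -0.8167]
Step 8: x=[6.1554 9.8461 13.6185] v=[0.9090 0.9867 -0.6096]

Answer: 6.1554 9.8461 13.6185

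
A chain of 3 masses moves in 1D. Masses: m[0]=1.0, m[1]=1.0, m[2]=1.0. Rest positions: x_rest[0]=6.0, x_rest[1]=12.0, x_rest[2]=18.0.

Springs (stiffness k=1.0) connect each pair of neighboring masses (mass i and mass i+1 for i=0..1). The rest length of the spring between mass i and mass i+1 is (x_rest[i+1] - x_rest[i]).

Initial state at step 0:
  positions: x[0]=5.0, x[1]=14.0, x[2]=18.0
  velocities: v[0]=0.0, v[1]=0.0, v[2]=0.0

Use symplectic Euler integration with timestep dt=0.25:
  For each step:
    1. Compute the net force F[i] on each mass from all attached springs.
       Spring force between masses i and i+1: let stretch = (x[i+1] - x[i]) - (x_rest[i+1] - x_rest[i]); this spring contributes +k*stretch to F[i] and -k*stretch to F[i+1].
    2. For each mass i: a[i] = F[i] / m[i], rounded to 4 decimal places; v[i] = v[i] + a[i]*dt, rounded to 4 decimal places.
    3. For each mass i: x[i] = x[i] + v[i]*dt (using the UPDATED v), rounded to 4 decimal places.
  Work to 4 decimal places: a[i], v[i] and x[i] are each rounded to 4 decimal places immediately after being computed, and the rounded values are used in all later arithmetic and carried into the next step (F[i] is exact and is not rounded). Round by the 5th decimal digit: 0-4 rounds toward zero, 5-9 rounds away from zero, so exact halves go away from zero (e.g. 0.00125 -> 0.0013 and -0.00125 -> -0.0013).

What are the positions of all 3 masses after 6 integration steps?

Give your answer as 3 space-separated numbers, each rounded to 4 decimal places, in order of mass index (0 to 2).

Step 0: x=[5.0000 14.0000 18.0000] v=[0.0000 0.0000 0.0000]
Step 1: x=[5.1875 13.6875 18.1250] v=[0.7500 -1.2500 0.5000]
Step 2: x=[5.5313 13.1211 18.3477] v=[1.3750 -2.2656 0.8906]
Step 3: x=[5.9744 12.4070 18.6187] v=[1.7725 -2.8564 1.0840]
Step 4: x=[6.4446 11.6791 18.8765] v=[1.8807 -2.9116 1.0311]
Step 5: x=[6.8669 11.0739 19.0595] v=[1.6893 -2.4209 0.7318]
Step 6: x=[7.1772 10.7048 19.1184] v=[1.2411 -1.4763 0.2354]

Answer: 7.1772 10.7048 19.1184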